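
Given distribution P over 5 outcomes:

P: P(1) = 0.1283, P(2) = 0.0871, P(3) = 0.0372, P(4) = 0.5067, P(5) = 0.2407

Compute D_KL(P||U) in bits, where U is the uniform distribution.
0.4670 bits

U(i) = 1/5 for all i

D_KL(P||U) = Σ P(x) log₂(P(x) / (1/5))
           = Σ P(x) log₂(P(x)) + log₂(5)
           = log₂(5) - H(P)

H(P) = -Σ P(x) log₂(P(x)):
  -P(1)·log₂(P(1)) = -(0.1283)·log₂(0.1283) = 0.38008
  -P(2)·log₂(P(2)) = -(0.0871)·log₂(0.0871) = 0.30670
  -P(3)·log₂(P(3)) = -(0.0372)·log₂(0.0372) = 0.17665
  -P(4)·log₂(P(4)) = -(0.5067)·log₂(0.5067) = 0.49697
  -P(5)·log₂(P(5)) = -(0.2407)·log₂(0.2407) = 0.49456
H(P) = 0.38008 + 0.30670 + 0.17665 + 0.49697 + 0.49456 = 1.85496 bits

log₂(5) = 2.32193 bits

D_KL(P||U) = 2.32193 - 1.85496 = 0.46697 ≈ 0.4670 bits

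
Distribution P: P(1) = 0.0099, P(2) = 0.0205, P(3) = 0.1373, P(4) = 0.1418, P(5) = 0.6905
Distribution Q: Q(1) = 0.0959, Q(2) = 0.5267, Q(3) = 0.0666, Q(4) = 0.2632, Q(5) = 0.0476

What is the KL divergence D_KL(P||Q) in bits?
2.5527 bits

D_KL(P||Q) = Σ P(x) log₂(P(x)/Q(x))

Computing term by term:
  P(1)·log₂(P(1)/Q(1)) = 0.0099·log₂(0.0099/0.0959) = -0.03243
  P(2)·log₂(P(2)/Q(2)) = 0.0205·log₂(0.0205/0.5267) = -0.09601
  P(3)·log₂(P(3)/Q(3)) = 0.1373·log₂(0.1373/0.0666) = 0.14331
  P(4)·log₂(P(4)/Q(4)) = 0.1418·log₂(0.1418/0.2632) = -0.12653
  P(5)·log₂(P(5)/Q(5)) = 0.6905·log₂(0.6905/0.0476) = 2.66437

D_KL(P||Q) = -0.03243 - 0.09601 + 0.14331 - 0.12653 + 2.66437 = 2.55271 ≈ 2.5527 bits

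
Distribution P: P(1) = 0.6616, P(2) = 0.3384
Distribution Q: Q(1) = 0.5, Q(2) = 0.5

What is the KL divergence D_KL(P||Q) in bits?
0.0767 bits

D_KL(P||Q) = Σ P(x) log₂(P(x)/Q(x))

Computing term by term:
  P(1)·log₂(P(1)/Q(1)) = 0.6616·log₂(0.6616/0.5) = 0.26731
  P(2)·log₂(P(2)/Q(2)) = 0.3384·log₂(0.3384/0.5) = -0.19059

D_KL(P||Q) = 0.26731 - 0.19059 = 0.07672 ≈ 0.0767 bits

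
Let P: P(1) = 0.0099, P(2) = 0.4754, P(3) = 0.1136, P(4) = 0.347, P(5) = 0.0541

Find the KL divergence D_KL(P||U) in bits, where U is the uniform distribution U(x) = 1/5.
0.6320 bits

U(i) = 1/5 for all i

D_KL(P||U) = Σ P(x) log₂(P(x) / (1/5))
           = Σ P(x) log₂(P(x)) + log₂(5)
           = log₂(5) - H(P)

H(P) = -Σ P(x) log₂(P(x)):
  -P(1)·log₂(P(1)) = -(0.0099)·log₂(0.0099) = 0.06592
  -P(2)·log₂(P(2)) = -(0.4754)·log₂(0.4754) = 0.51000
  -P(3)·log₂(P(3)) = -(0.1136)·log₂(0.1136) = 0.35647
  -P(4)·log₂(P(4)) = -(0.347)·log₂(0.347) = 0.52987
  -P(5)·log₂(P(5)) = -(0.0541)·log₂(0.0541) = 0.22767
H(P) = 0.06592 + 0.51000 + 0.35647 + 0.52987 + 0.22767 = 1.68993 bits

log₂(5) = 2.32193 bits

D_KL(P||U) = 2.32193 - 1.68993 = 0.63200 ≈ 0.6320 bits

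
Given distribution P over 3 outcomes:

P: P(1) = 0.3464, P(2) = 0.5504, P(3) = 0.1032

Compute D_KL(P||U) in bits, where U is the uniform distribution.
0.2429 bits

U(i) = 1/3 for all i

D_KL(P||U) = Σ P(x) log₂(P(x) / (1/3))
           = Σ P(x) log₂(P(x)) + log₂(3)
           = log₂(3) - H(P)

H(P) = -Σ P(x) log₂(P(x)):
  -P(1)·log₂(P(1)) = -(0.3464)·log₂(0.3464) = 0.52982
  -P(2)·log₂(P(2)) = -(0.5504)·log₂(0.5504) = 0.47414
  -P(3)·log₂(P(3)) = -(0.1032)·log₂(0.1032) = 0.33813
H(P) = 0.52982 + 0.47414 + 0.33813 = 1.34209 bits

log₂(3) = 1.58496 bits

D_KL(P||U) = 1.58496 - 1.34209 = 0.24287 ≈ 0.2429 bits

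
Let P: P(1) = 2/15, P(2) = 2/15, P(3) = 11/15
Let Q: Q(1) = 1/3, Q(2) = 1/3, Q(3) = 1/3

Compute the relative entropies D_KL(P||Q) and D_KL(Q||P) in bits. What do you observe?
D_KL(P||Q) = 0.4817 bits, D_KL(Q||P) = 0.5021 bits. The two directions give different values (D_KL(Q||P) exceeds D_KL(P||Q) by 0.0204 bits): KL divergence is asymmetric.

D_KL(P||Q) = Σ P(x) log₂(P(x)/Q(x))

Computing term by term:
  P(1)·log₂(P(1)/Q(1)) = (2/15)·log₂((2/15)/(1/3)) = -0.17626
  P(2)·log₂(P(2)/Q(2)) = (2/15)·log₂((2/15)/(1/3)) = -0.17626
  P(3)·log₂(P(3)/Q(3)) = (11/15)·log₂((11/15)/(1/3)) = 0.83417

D_KL(P||Q) = -0.17626 - 0.17626 + 0.83417 = 0.48165 ≈ 0.4817 bits

D_KL(Q||P) = Σ Q(x) log₂(Q(x)/P(x))

Computing term by term:
  Q(1)·log₂(Q(1)/P(1)) = (1/3)·log₂((1/3)/(2/15)) = 0.44064
  Q(2)·log₂(Q(2)/P(2)) = (1/3)·log₂((1/3)/(2/15)) = 0.44064
  Q(3)·log₂(Q(3)/P(3)) = (1/3)·log₂((1/3)/(11/15)) = -0.37917

D_KL(Q||P) = 0.44064 + 0.44064 - 0.37917 = 0.50211 ≈ 0.5021 bits

These are NOT equal (difference: 0.0204 bits). KL divergence is asymmetric: D_KL(P||Q) ≠ D_KL(Q||P) in general.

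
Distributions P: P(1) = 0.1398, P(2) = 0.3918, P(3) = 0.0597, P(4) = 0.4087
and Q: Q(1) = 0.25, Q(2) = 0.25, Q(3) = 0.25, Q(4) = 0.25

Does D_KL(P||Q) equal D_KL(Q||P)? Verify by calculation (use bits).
D_KL(P||Q) = 0.3032 bits, D_KL(Q||P) = 0.3868 bits. No — D_KL(P||Q) ≠ D_KL(Q||P) for this pair.

D_KL(P||Q) = Σ P(x) log₂(P(x)/Q(x))

Computing term by term:
  P(1)·log₂(P(1)/Q(1)) = 0.1398·log₂(0.1398/0.25) = -0.11723
  P(2)·log₂(P(2)/Q(2)) = 0.3918·log₂(0.3918/0.25) = 0.25396
  P(3)·log₂(P(3)/Q(3)) = 0.0597·log₂(0.0597/0.25) = -0.12335
  P(4)·log₂(P(4)/Q(4)) = 0.4087·log₂(0.4087/0.25) = 0.28981

D_KL(P||Q) = -0.11723 + 0.25396 - 0.12335 + 0.28981 = 0.30319 ≈ 0.3032 bits

D_KL(Q||P) = Σ Q(x) log₂(Q(x)/P(x))

Computing term by term:
  Q(1)·log₂(Q(1)/P(1)) = 0.25·log₂(0.25/0.1398) = 0.20964
  Q(2)·log₂(Q(2)/P(2)) = 0.25·log₂(0.25/0.3918) = -0.16205
  Q(3)·log₂(Q(3)/P(3)) = 0.25·log₂(0.25/0.0597) = 0.51653
  Q(4)·log₂(Q(4)/P(4)) = 0.25·log₂(0.25/0.4087) = -0.17728

D_KL(Q||P) = 0.20964 - 0.16205 + 0.51653 - 0.17728 = 0.38684 ≈ 0.3868 bits

These are NOT equal (difference: 0.0836 bits). KL divergence is asymmetric: D_KL(P||Q) ≠ D_KL(Q||P) in general.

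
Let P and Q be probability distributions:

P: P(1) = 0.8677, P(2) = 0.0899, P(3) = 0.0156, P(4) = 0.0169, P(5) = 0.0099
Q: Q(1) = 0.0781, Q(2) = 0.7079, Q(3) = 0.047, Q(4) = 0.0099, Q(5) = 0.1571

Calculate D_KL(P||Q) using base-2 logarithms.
2.6953 bits

D_KL(P||Q) = Σ P(x) log₂(P(x)/Q(x))

Computing term by term:
  P(1)·log₂(P(1)/Q(1)) = 0.8677·log₂(0.8677/0.0781) = 3.01422
  P(2)·log₂(P(2)/Q(2)) = 0.0899·log₂(0.0899/0.7079) = -0.26765
  P(3)·log₂(P(3)/Q(3)) = 0.0156·log₂(0.0156/0.047) = -0.02482
  P(4)·log₂(P(4)/Q(4)) = 0.0169·log₂(0.0169/0.0099) = 0.01304
  P(5)·log₂(P(5)/Q(5)) = 0.0099·log₂(0.0099/0.1571) = -0.03948

D_KL(P||Q) = 3.01422 - 0.26765 - 0.02482 + 0.01304 - 0.03948 = 2.69531 ≈ 2.6953 bits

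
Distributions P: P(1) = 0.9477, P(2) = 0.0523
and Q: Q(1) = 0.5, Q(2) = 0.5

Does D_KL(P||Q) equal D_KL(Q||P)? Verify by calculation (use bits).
D_KL(P||Q) = 0.7039 bits, D_KL(Q||P) = 1.1673 bits. No — D_KL(P||Q) ≠ D_KL(Q||P) for this pair.

D_KL(P||Q) = Σ P(x) log₂(P(x)/Q(x))

Computing term by term:
  P(1)·log₂(P(1)/Q(1)) = 0.9477·log₂(0.9477/0.5) = 0.87426
  P(2)·log₂(P(2)/Q(2)) = 0.0523·log₂(0.0523/0.5) = -0.17034

D_KL(P||Q) = 0.87426 - 0.17034 = 0.70392 ≈ 0.7039 bits

D_KL(Q||P) = Σ Q(x) log₂(Q(x)/P(x))

Computing term by term:
  Q(1)·log₂(Q(1)/P(1)) = 0.5·log₂(0.5/0.9477) = -0.46125
  Q(2)·log₂(Q(2)/P(2)) = 0.5·log₂(0.5/0.0523) = 1.62852

D_KL(Q||P) = -0.46125 + 1.62852 = 1.16727 ≈ 1.1673 bits

These are NOT equal (difference: 0.4634 bits). KL divergence is asymmetric: D_KL(P||Q) ≠ D_KL(Q||P) in general.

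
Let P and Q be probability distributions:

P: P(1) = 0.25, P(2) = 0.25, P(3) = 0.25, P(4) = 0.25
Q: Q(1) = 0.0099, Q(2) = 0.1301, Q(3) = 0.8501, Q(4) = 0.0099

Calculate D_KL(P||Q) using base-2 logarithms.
2.1233 bits

D_KL(P||Q) = Σ P(x) log₂(P(x)/Q(x))

Computing term by term:
  P(1)·log₂(P(1)/Q(1)) = 0.25·log₂(0.25/0.0099) = 1.16459
  P(2)·log₂(P(2)/Q(2)) = 0.25·log₂(0.25/0.1301) = 0.23558
  P(3)·log₂(P(3)/Q(3)) = 0.25·log₂(0.25/0.8501) = -0.44143
  P(4)·log₂(P(4)/Q(4)) = 0.25·log₂(0.25/0.0099) = 1.16459

D_KL(P||Q) = 1.16459 + 0.23558 - 0.44143 + 1.16459 = 2.12333 ≈ 2.1233 bits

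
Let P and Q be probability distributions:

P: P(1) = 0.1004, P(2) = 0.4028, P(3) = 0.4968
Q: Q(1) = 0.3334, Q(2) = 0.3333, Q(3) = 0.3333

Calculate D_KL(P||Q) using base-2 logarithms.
0.2223 bits

D_KL(P||Q) = Σ P(x) log₂(P(x)/Q(x))

Computing term by term:
  P(1)·log₂(P(1)/Q(1)) = 0.1004·log₂(0.1004/0.3334) = -0.17384
  P(2)·log₂(P(2)/Q(2)) = 0.4028·log₂(0.4028/0.3333) = 0.11006
  P(3)·log₂(P(3)/Q(3)) = 0.4968·log₂(0.4968/0.3333) = 0.28608

D_KL(P||Q) = -0.17384 + 0.11006 + 0.28608 = 0.22230 ≈ 0.2223 bits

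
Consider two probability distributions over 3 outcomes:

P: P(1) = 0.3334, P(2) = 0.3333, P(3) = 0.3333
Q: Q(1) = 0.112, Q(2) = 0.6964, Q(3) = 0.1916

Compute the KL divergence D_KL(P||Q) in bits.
0.4366 bits

D_KL(P||Q) = Σ P(x) log₂(P(x)/Q(x))

Computing term by term:
  P(1)·log₂(P(1)/Q(1)) = 0.3334·log₂(0.3334/0.112) = 0.52469
  P(2)·log₂(P(2)/Q(2)) = 0.3333·log₂(0.3333/0.6964) = -0.35433
  P(3)·log₂(P(3)/Q(3)) = 0.3333·log₂(0.3333/0.1916) = 0.26621

D_KL(P||Q) = 0.52469 - 0.35433 + 0.26621 = 0.43657 ≈ 0.4366 bits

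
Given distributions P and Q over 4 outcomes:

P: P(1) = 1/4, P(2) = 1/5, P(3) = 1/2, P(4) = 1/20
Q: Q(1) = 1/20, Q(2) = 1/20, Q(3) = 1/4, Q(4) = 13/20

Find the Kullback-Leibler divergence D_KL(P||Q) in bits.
1.2955 bits

D_KL(P||Q) = Σ P(x) log₂(P(x)/Q(x))

Computing term by term:
  P(1)·log₂(P(1)/Q(1)) = (1/4)·log₂((1/4)/(1/20)) = 0.58048
  P(2)·log₂(P(2)/Q(2)) = (1/5)·log₂((1/5)/(1/20)) = 0.40000
  P(3)·log₂(P(3)/Q(3)) = (1/2)·log₂((1/2)/(1/4)) = 0.50000
  P(4)·log₂(P(4)/Q(4)) = (1/20)·log₂((1/20)/(13/20)) = -0.18502

D_KL(P||Q) = 0.58048 + 0.40000 + 0.50000 - 0.18502 = 1.29546 ≈ 1.2955 bits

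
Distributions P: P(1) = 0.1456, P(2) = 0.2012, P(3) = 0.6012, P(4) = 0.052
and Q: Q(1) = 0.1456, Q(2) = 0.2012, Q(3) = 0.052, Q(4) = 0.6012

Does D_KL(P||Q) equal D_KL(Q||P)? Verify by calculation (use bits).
D_KL(P||Q) = 1.9394 bits, D_KL(Q||P) = 1.9394 bits. Yes — for this pair D_KL(P||Q) = D_KL(Q||P).

D_KL(P||Q) = Σ P(x) log₂(P(x)/Q(x))

Computing term by term:
  P(1)·log₂(P(1)/Q(1)) = 0.1456·log₂(0.1456/0.1456) = 0.00000
  P(2)·log₂(P(2)/Q(2)) = 0.2012·log₂(0.2012/0.2012) = 0.00000
  P(3)·log₂(P(3)/Q(3)) = 0.6012·log₂(0.6012/0.052) = 2.12299
  P(4)·log₂(P(4)/Q(4)) = 0.052·log₂(0.052/0.6012) = -0.18363

D_KL(P||Q) = 0.00000 + 0.00000 + 2.12299 - 0.18363 = 1.93936 ≈ 1.9394 bits

D_KL(Q||P) = Σ Q(x) log₂(Q(x)/P(x))

Computing term by term:
  Q(1)·log₂(Q(1)/P(1)) = 0.1456·log₂(0.1456/0.1456) = 0.00000
  Q(2)·log₂(Q(2)/P(2)) = 0.2012·log₂(0.2012/0.2012) = 0.00000
  Q(3)·log₂(Q(3)/P(3)) = 0.052·log₂(0.052/0.6012) = -0.18363
  Q(4)·log₂(Q(4)/P(4)) = 0.6012·log₂(0.6012/0.052) = 2.12299

D_KL(Q||P) = 0.00000 + 0.00000 - 0.18363 + 2.12299 = 1.93936 ≈ 1.9394 bits

These ARE equal here. Q is P with outcomes relabeled (Q(3) = P(4), Q(4) = P(3)) by a relabeling that is its own inverse, so the two sums contain exactly the same terms in a different order. This is a special case — KL divergence is not symmetric in general: D_KL(P||Q) ≠ D_KL(Q||P) for most P, Q.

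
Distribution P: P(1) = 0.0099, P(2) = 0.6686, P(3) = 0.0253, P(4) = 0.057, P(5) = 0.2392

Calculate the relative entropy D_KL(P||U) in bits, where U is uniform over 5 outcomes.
1.0043 bits

U(i) = 1/5 for all i

D_KL(P||U) = Σ P(x) log₂(P(x) / (1/5))
           = Σ P(x) log₂(P(x)) + log₂(5)
           = log₂(5) - H(P)

H(P) = -Σ P(x) log₂(P(x)):
  -P(1)·log₂(P(1)) = -(0.0099)·log₂(0.0099) = 0.06592
  -P(2)·log₂(P(2)) = -(0.6686)·log₂(0.6686) = 0.38831
  -P(3)·log₂(P(3)) = -(0.0253)·log₂(0.0253) = 0.13421
  -P(4)·log₂(P(4)) = -(0.057)·log₂(0.057) = 0.23557
  -P(5)·log₂(P(5)) = -(0.2392)·log₂(0.2392) = 0.49364
H(P) = 0.06592 + 0.38831 + 0.13421 + 0.23557 + 0.49364 = 1.31765 bits

log₂(5) = 2.32193 bits

D_KL(P||U) = 2.32193 - 1.31765 = 1.00428 ≈ 1.0043 bits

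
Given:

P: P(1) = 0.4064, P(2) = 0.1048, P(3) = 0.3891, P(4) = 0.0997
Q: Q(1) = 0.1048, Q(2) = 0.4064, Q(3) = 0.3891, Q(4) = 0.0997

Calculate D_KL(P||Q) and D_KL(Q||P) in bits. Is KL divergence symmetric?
D_KL(P||Q) = 0.5897 bits, D_KL(Q||P) = 0.5897 bits. The two values coincide for this particular pair, but no — KL divergence is not symmetric in general.

D_KL(P||Q) = Σ P(x) log₂(P(x)/Q(x))

Computing term by term:
  P(1)·log₂(P(1)/Q(1)) = 0.4064·log₂(0.4064/0.1048) = 0.79462
  P(2)·log₂(P(2)/Q(2)) = 0.1048·log₂(0.1048/0.4064) = -0.20491
  P(3)·log₂(P(3)/Q(3)) = 0.3891·log₂(0.3891/0.3891) = 0.00000
  P(4)·log₂(P(4)/Q(4)) = 0.0997·log₂(0.0997/0.0997) = 0.00000

D_KL(P||Q) = 0.79462 - 0.20491 + 0.00000 + 0.00000 = 0.58971 ≈ 0.5897 bits

D_KL(Q||P) = Σ Q(x) log₂(Q(x)/P(x))

Computing term by term:
  Q(1)·log₂(Q(1)/P(1)) = 0.1048·log₂(0.1048/0.4064) = -0.20491
  Q(2)·log₂(Q(2)/P(2)) = 0.4064·log₂(0.4064/0.1048) = 0.79462
  Q(3)·log₂(Q(3)/P(3)) = 0.3891·log₂(0.3891/0.3891) = 0.00000
  Q(4)·log₂(Q(4)/P(4)) = 0.0997·log₂(0.0997/0.0997) = 0.00000

D_KL(Q||P) = -0.20491 + 0.79462 + 0.00000 + 0.00000 = 0.58971 ≈ 0.5897 bits

These ARE equal here. Q is P with outcomes relabeled (Q(1) = P(2), Q(2) = P(1)) by a relabeling that is its own inverse, so the two sums contain exactly the same terms in a different order. This is a special case — KL divergence is not symmetric in general: D_KL(P||Q) ≠ D_KL(Q||P) for most P, Q.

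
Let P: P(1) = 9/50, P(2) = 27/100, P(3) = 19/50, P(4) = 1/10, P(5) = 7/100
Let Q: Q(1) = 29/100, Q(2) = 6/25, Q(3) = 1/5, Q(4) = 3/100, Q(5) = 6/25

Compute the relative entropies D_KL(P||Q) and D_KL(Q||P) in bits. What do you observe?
D_KL(P||Q) = 0.3232 bits, D_KL(Q||P) = 0.3481 bits. The two directions give different values (D_KL(Q||P) exceeds D_KL(P||Q) by 0.0249 bits): KL divergence is asymmetric.

D_KL(P||Q) = Σ P(x) log₂(P(x)/Q(x))

Computing term by term:
  P(1)·log₂(P(1)/Q(1)) = (9/50)·log₂((9/50)/(29/100)) = -0.12385
  P(2)·log₂(P(2)/Q(2)) = (27/100)·log₂((27/100)/(6/25)) = 0.04588
  P(3)·log₂(P(3)/Q(3)) = (19/50)·log₂((19/50)/(1/5)) = 0.35188
  P(4)·log₂(P(4)/Q(4)) = (1/10)·log₂((1/10)/(3/100)) = 0.17370
  P(5)·log₂(P(5)/Q(5)) = (7/100)·log₂((7/100)/(6/25)) = -0.12443

D_KL(P||Q) = -0.12385 + 0.04588 + 0.35188 + 0.17370 - 0.12443 = 0.32318 ≈ 0.3232 bits

D_KL(Q||P) = Σ Q(x) log₂(Q(x)/P(x))

Computing term by term:
  Q(1)·log₂(Q(1)/P(1)) = (29/100)·log₂((29/100)/(9/50)) = 0.19954
  Q(2)·log₂(Q(2)/P(2)) = (6/25)·log₂((6/25)/(27/100)) = -0.04078
  Q(3)·log₂(Q(3)/P(3)) = (1/5)·log₂((1/5)/(19/50)) = -0.18520
  Q(4)·log₂(Q(4)/P(4)) = (3/100)·log₂((3/100)/(1/10)) = -0.05211
  Q(5)·log₂(Q(5)/P(5)) = (6/25)·log₂((6/25)/(7/100)) = 0.42663

D_KL(Q||P) = 0.19954 - 0.04078 - 0.18520 - 0.05211 + 0.42663 = 0.34808 ≈ 0.3481 bits

These are NOT equal (difference: 0.0249 bits). KL divergence is asymmetric: D_KL(P||Q) ≠ D_KL(Q||P) in general.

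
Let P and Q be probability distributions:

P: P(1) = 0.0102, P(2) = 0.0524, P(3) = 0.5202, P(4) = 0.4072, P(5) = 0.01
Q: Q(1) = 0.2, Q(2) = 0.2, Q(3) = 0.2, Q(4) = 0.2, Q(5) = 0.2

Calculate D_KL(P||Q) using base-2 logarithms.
0.9468 bits

D_KL(P||Q) = Σ P(x) log₂(P(x)/Q(x))

Computing term by term:
  P(1)·log₂(P(1)/Q(1)) = 0.0102·log₂(0.0102/0.2) = -0.04379
  P(2)·log₂(P(2)/Q(2)) = 0.0524·log₂(0.0524/0.2) = -0.10126
  P(3)·log₂(P(3)/Q(3)) = 0.5202·log₂(0.5202/0.2) = 0.71739
  P(4)·log₂(P(4)/Q(4)) = 0.4072·log₂(0.4072/0.2) = 0.41768
  P(5)·log₂(P(5)/Q(5)) = 0.01·log₂(0.01/0.2) = -0.04322

D_KL(P||Q) = -0.04379 - 0.10126 + 0.71739 + 0.41768 - 0.04322 = 0.94680 ≈ 0.9468 bits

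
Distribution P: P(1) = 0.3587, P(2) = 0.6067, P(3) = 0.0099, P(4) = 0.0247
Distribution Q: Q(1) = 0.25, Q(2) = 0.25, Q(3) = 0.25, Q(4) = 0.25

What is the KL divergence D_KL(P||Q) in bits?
0.8342 bits

D_KL(P||Q) = Σ P(x) log₂(P(x)/Q(x))

Computing term by term:
  P(1)·log₂(P(1)/Q(1)) = 0.3587·log₂(0.3587/0.25) = 0.18683
  P(2)·log₂(P(2)/Q(2)) = 0.6067·log₂(0.6067/0.25) = 0.77600
  P(3)·log₂(P(3)/Q(3)) = 0.0099·log₂(0.0099/0.25) = -0.04612
  P(4)·log₂(P(4)/Q(4)) = 0.0247·log₂(0.0247/0.25) = -0.08248

D_KL(P||Q) = 0.18683 + 0.77600 - 0.04612 - 0.08248 = 0.83423 ≈ 0.8342 bits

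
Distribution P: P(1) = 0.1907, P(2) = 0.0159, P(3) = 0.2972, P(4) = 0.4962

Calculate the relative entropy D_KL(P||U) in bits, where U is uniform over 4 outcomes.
0.4272 bits

U(i) = 1/4 for all i

D_KL(P||U) = Σ P(x) log₂(P(x) / (1/4))
           = Σ P(x) log₂(P(x)) + log₂(4)
           = log₂(4) - H(P)

H(P) = -Σ P(x) log₂(P(x)):
  -P(1)·log₂(P(1)) = -(0.1907)·log₂(0.1907) = 0.45589
  -P(2)·log₂(P(2)) = -(0.0159)·log₂(0.0159) = 0.09500
  -P(3)·log₂(P(3)) = -(0.2972)·log₂(0.2972) = 0.52025
  -P(4)·log₂(P(4)) = -(0.4962)·log₂(0.4962) = 0.50166
H(P) = 0.45589 + 0.09500 + 0.52025 + 0.50166 = 1.57280 bits

log₂(4) = 2.00000 bits

D_KL(P||U) = 2.00000 - 1.57280 = 0.42720 ≈ 0.4272 bits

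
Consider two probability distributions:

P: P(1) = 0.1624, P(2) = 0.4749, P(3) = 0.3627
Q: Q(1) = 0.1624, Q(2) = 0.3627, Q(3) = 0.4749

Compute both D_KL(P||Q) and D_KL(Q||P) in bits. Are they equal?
D_KL(P||Q) = 0.0436 bits, D_KL(Q||P) = 0.0436 bits. Yes, in this case they are equal (although KL divergence is not symmetric in general).

D_KL(P||Q) = Σ P(x) log₂(P(x)/Q(x))

Computing term by term:
  P(1)·log₂(P(1)/Q(1)) = 0.1624·log₂(0.1624/0.1624) = 0.00000
  P(2)·log₂(P(2)/Q(2)) = 0.4749·log₂(0.4749/0.3627) = 0.18466
  P(3)·log₂(P(3)/Q(3)) = 0.3627·log₂(0.3627/0.4749) = -0.14103

D_KL(P||Q) = 0.00000 + 0.18466 - 0.14103 = 0.04363 ≈ 0.0436 bits

D_KL(Q||P) = Σ Q(x) log₂(Q(x)/P(x))

Computing term by term:
  Q(1)·log₂(Q(1)/P(1)) = 0.1624·log₂(0.1624/0.1624) = 0.00000
  Q(2)·log₂(Q(2)/P(2)) = 0.3627·log₂(0.3627/0.4749) = -0.14103
  Q(3)·log₂(Q(3)/P(3)) = 0.4749·log₂(0.4749/0.3627) = 0.18466

D_KL(Q||P) = 0.00000 - 0.14103 + 0.18466 = 0.04363 ≈ 0.0436 bits

These ARE equal here. Q is P with outcomes relabeled (Q(2) = P(3), Q(3) = P(2)) by a relabeling that is its own inverse, so the two sums contain exactly the same terms in a different order. This is a special case — KL divergence is not symmetric in general: D_KL(P||Q) ≠ D_KL(Q||P) for most P, Q.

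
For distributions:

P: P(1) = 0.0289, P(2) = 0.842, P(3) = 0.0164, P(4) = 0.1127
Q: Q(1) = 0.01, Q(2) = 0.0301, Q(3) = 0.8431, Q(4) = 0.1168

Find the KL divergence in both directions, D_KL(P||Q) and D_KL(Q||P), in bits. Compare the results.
D_KL(P||Q) = 3.9919 bits, D_KL(Q||P) = 4.6382 bits. D_KL(Q||P) is larger than D_KL(P||Q) by 0.6463 bits; the two directions differ.

D_KL(P||Q) = Σ P(x) log₂(P(x)/Q(x))

Computing term by term:
  P(1)·log₂(P(1)/Q(1)) = 0.0289·log₂(0.0289/0.01) = 0.04425
  P(2)·log₂(P(2)/Q(2)) = 0.842·log₂(0.842/0.0301) = 4.04664
  P(3)·log₂(P(3)/Q(3)) = 0.0164·log₂(0.0164/0.8431) = -0.09322
  P(4)·log₂(P(4)/Q(4)) = 0.1127·log₂(0.1127/0.1168) = -0.00581

D_KL(P||Q) = 0.04425 + 4.04664 - 0.09322 - 0.00581 = 3.99186 ≈ 3.9919 bits

D_KL(Q||P) = Σ Q(x) log₂(Q(x)/P(x))

Computing term by term:
  Q(1)·log₂(Q(1)/P(1)) = 0.01·log₂(0.01/0.0289) = -0.01531
  Q(2)·log₂(Q(2)/P(2)) = 0.0301·log₂(0.0301/0.842) = -0.14466
  Q(3)·log₂(Q(3)/P(3)) = 0.8431·log₂(0.8431/0.0164) = 4.79213
  Q(4)·log₂(Q(4)/P(4)) = 0.1168·log₂(0.1168/0.1127) = 0.00602

D_KL(Q||P) = -0.01531 - 0.14466 + 4.79213 + 0.00602 = 4.63818 ≈ 4.6382 bits

These are NOT equal (difference: 0.6463 bits). KL divergence is asymmetric: D_KL(P||Q) ≠ D_KL(Q||P) in general.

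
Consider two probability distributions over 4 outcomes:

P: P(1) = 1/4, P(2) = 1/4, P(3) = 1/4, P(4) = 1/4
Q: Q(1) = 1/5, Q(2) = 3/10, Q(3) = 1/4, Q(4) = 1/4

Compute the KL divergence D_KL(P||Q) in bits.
0.0147 bits

D_KL(P||Q) = Σ P(x) log₂(P(x)/Q(x))

Computing term by term:
  P(1)·log₂(P(1)/Q(1)) = (1/4)·log₂((1/4)/(1/5)) = 0.08048
  P(2)·log₂(P(2)/Q(2)) = (1/4)·log₂((1/4)/(3/10)) = -0.06576
  P(3)·log₂(P(3)/Q(3)) = (1/4)·log₂((1/4)/(1/4)) = 0.00000
  P(4)·log₂(P(4)/Q(4)) = (1/4)·log₂((1/4)/(1/4)) = 0.00000

D_KL(P||Q) = 0.08048 - 0.06576 + 0.00000 + 0.00000 = 0.01472 ≈ 0.0147 bits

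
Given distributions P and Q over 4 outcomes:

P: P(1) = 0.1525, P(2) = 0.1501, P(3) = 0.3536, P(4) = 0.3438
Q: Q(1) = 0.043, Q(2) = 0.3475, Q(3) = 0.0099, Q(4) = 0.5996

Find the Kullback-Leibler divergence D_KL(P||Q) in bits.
1.6449 bits

D_KL(P||Q) = Σ P(x) log₂(P(x)/Q(x))

Computing term by term:
  P(1)·log₂(P(1)/Q(1)) = 0.1525·log₂(0.1525/0.043) = 0.27853
  P(2)·log₂(P(2)/Q(2)) = 0.1501·log₂(0.1501/0.3475) = -0.18178
  P(3)·log₂(P(3)/Q(3)) = 0.3536·log₂(0.3536/0.0099) = 1.82406
  P(4)·log₂(P(4)/Q(4)) = 0.3438·log₂(0.3438/0.5996) = -0.27588

D_KL(P||Q) = 0.27853 - 0.18178 + 1.82406 - 0.27588 = 1.64493 ≈ 1.6449 bits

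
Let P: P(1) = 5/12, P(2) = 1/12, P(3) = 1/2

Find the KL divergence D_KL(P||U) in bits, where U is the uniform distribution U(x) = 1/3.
0.2600 bits

U(i) = 1/3 for all i

D_KL(P||U) = Σ P(x) log₂(P(x) / (1/3))
           = Σ P(x) log₂(P(x)) + log₂(3)
           = log₂(3) - H(P)

H(P) = -Σ P(x) log₂(P(x)):
  -P(1)·log₂(P(1)) = -(5/12)·log₂(5/12) = 0.52626
  -P(2)·log₂(P(2)) = -(1/12)·log₂(1/12) = 0.29875
  -P(3)·log₂(P(3)) = -(1/2)·log₂(1/2) = 0.50000
H(P) = 0.52626 + 0.29875 + 0.50000 = 1.32501 bits

log₂(3) = 1.58496 bits

D_KL(P||U) = 1.58496 - 1.32501 = 0.25995 ≈ 0.2600 bits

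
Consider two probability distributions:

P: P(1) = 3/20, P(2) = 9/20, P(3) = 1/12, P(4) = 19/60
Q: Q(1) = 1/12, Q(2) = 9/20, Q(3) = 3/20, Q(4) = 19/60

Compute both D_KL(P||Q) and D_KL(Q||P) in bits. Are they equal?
D_KL(P||Q) = 0.0565 bits, D_KL(Q||P) = 0.0565 bits. Yes, in this case they are equal (although KL divergence is not symmetric in general).

D_KL(P||Q) = Σ P(x) log₂(P(x)/Q(x))

Computing term by term:
  P(1)·log₂(P(1)/Q(1)) = (3/20)·log₂((3/20)/(1/12)) = 0.12720
  P(2)·log₂(P(2)/Q(2)) = (9/20)·log₂((9/20)/(9/20)) = 0.00000
  P(3)·log₂(P(3)/Q(3)) = (1/12)·log₂((1/12)/(3/20)) = -0.07067
  P(4)·log₂(P(4)/Q(4)) = (19/60)·log₂((19/60)/(19/60)) = 0.00000

D_KL(P||Q) = 0.12720 + 0.00000 - 0.07067 + 0.00000 = 0.05653 ≈ 0.0565 bits

D_KL(Q||P) = Σ Q(x) log₂(Q(x)/P(x))

Computing term by term:
  Q(1)·log₂(Q(1)/P(1)) = (1/12)·log₂((1/12)/(3/20)) = -0.07067
  Q(2)·log₂(Q(2)/P(2)) = (9/20)·log₂((9/20)/(9/20)) = 0.00000
  Q(3)·log₂(Q(3)/P(3)) = (3/20)·log₂((3/20)/(1/12)) = 0.12720
  Q(4)·log₂(Q(4)/P(4)) = (19/60)·log₂((19/60)/(19/60)) = 0.00000

D_KL(Q||P) = -0.07067 + 0.00000 + 0.12720 + 0.00000 = 0.05653 ≈ 0.0565 bits

These ARE equal here. Q is P with outcomes relabeled (Q(1) = P(3), Q(3) = P(1)) by a relabeling that is its own inverse, so the two sums contain exactly the same terms in a different order. This is a special case — KL divergence is not symmetric in general: D_KL(P||Q) ≠ D_KL(Q||P) for most P, Q.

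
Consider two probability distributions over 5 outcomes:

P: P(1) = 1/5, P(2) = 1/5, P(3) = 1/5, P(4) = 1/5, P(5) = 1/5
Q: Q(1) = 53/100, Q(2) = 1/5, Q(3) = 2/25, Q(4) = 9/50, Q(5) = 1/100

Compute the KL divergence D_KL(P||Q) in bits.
0.8780 bits

D_KL(P||Q) = Σ P(x) log₂(P(x)/Q(x))

Computing term by term:
  P(1)·log₂(P(1)/Q(1)) = (1/5)·log₂((1/5)/(53/100)) = -0.28120
  P(2)·log₂(P(2)/Q(2)) = (1/5)·log₂((1/5)/(1/5)) = 0.00000
  P(3)·log₂(P(3)/Q(3)) = (1/5)·log₂((1/5)/(2/25)) = 0.26439
  P(4)·log₂(P(4)/Q(4)) = (1/5)·log₂((1/5)/(9/50)) = 0.03040
  P(5)·log₂(P(5)/Q(5)) = (1/5)·log₂((1/5)/(1/100)) = 0.86439

D_KL(P||Q) = -0.28120 + 0.00000 + 0.26439 + 0.03040 + 0.86439 = 0.87798 ≈ 0.8780 bits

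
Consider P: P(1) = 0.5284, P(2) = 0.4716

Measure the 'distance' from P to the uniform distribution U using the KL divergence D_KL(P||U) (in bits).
0.0023 bits

U(i) = 1/2 for all i

D_KL(P||U) = Σ P(x) log₂(P(x) / (1/2))
           = Σ P(x) log₂(P(x)) + log₂(2)
           = log₂(2) - H(P)

H(P) = -Σ P(x) log₂(P(x)):
  -P(1)·log₂(P(1)) = -(0.5284)·log₂(0.5284) = 0.48629
  -P(2)·log₂(P(2)) = -(0.4716)·log₂(0.4716) = 0.51139
H(P) = 0.48629 + 0.51139 = 0.99768 bits

log₂(2) = 1.00000 bits

D_KL(P||U) = 1.00000 - 0.99768 = 0.00232 ≈ 0.0023 bits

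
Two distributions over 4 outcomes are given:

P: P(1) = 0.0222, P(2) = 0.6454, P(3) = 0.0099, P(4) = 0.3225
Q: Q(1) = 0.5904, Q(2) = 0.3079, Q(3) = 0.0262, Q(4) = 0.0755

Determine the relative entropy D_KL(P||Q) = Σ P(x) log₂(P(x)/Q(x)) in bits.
1.2457 bits

D_KL(P||Q) = Σ P(x) log₂(P(x)/Q(x))

Computing term by term:
  P(1)·log₂(P(1)/Q(1)) = 0.0222·log₂(0.0222/0.5904) = -0.10507
  P(2)·log₂(P(2)/Q(2)) = 0.6454·log₂(0.6454/0.3079) = 0.68911
  P(3)·log₂(P(3)/Q(3)) = 0.0099·log₂(0.0099/0.0262) = -0.01390
  P(4)·log₂(P(4)/Q(4)) = 0.3225·log₂(0.3225/0.0755) = 0.67556

D_KL(P||Q) = -0.10507 + 0.68911 - 0.01390 + 0.67556 = 1.24570 ≈ 1.2457 bits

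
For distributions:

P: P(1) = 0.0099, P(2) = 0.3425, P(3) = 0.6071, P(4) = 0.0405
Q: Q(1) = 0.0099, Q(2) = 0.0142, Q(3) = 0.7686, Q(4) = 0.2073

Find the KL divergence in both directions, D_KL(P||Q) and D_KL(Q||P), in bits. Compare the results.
D_KL(P||Q) = 1.2708 bits, D_KL(Q||P) = 0.6847 bits. D_KL(P||Q) is larger than D_KL(Q||P) by 0.5861 bits; the two directions differ.

D_KL(P||Q) = Σ P(x) log₂(P(x)/Q(x))

Computing term by term:
  P(1)·log₂(P(1)/Q(1)) = 0.0099·log₂(0.0099/0.0099) = 0.00000
  P(2)·log₂(P(2)/Q(2)) = 0.3425·log₂(0.3425/0.0142) = 1.57281
  P(3)·log₂(P(3)/Q(3)) = 0.6071·log₂(0.6071/0.7686) = -0.20660
  P(4)·log₂(P(4)/Q(4)) = 0.0405·log₂(0.0405/0.2073) = -0.09541

D_KL(P||Q) = 0.00000 + 1.57281 - 0.20660 - 0.09541 = 1.27080 ≈ 1.2708 bits

D_KL(Q||P) = Σ Q(x) log₂(Q(x)/P(x))

Computing term by term:
  Q(1)·log₂(Q(1)/P(1)) = 0.0099·log₂(0.0099/0.0099) = 0.00000
  Q(2)·log₂(Q(2)/P(2)) = 0.0142·log₂(0.0142/0.3425) = -0.06521
  Q(3)·log₂(Q(3)/P(3)) = 0.7686·log₂(0.7686/0.6071) = 0.26155
  Q(4)·log₂(Q(4)/P(4)) = 0.2073·log₂(0.2073/0.0405) = 0.48834

D_KL(Q||P) = 0.00000 - 0.06521 + 0.26155 + 0.48834 = 0.68468 ≈ 0.6847 bits

These are NOT equal (difference: 0.5861 bits). KL divergence is asymmetric: D_KL(P||Q) ≠ D_KL(Q||P) in general.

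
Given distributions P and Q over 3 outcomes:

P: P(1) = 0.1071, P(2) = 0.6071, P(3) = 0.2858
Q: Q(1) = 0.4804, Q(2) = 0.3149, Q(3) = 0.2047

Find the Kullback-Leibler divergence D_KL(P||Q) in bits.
0.4807 bits

D_KL(P||Q) = Σ P(x) log₂(P(x)/Q(x))

Computing term by term:
  P(1)·log₂(P(1)/Q(1)) = 0.1071·log₂(0.1071/0.4804) = -0.23190
  P(2)·log₂(P(2)/Q(2)) = 0.6071·log₂(0.6071/0.3149) = 0.57495
  P(3)·log₂(P(3)/Q(3)) = 0.2858·log₂(0.2858/0.2047) = 0.13761

D_KL(P||Q) = -0.23190 + 0.57495 + 0.13761 = 0.48066 ≈ 0.4807 bits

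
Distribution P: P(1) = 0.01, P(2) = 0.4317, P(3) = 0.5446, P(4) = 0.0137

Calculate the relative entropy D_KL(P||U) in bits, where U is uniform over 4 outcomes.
0.8481 bits

U(i) = 1/4 for all i

D_KL(P||U) = Σ P(x) log₂(P(x) / (1/4))
           = Σ P(x) log₂(P(x)) + log₂(4)
           = log₂(4) - H(P)

H(P) = -Σ P(x) log₂(P(x)):
  -P(1)·log₂(P(1)) = -(0.01)·log₂(0.01) = 0.06644
  -P(2)·log₂(P(2)) = -(0.4317)·log₂(0.4317) = 0.52318
  -P(3)·log₂(P(3)) = -(0.5446)·log₂(0.5446) = 0.47747
  -P(4)·log₂(P(4)) = -(0.0137)·log₂(0.0137) = 0.08480
H(P) = 0.06644 + 0.52318 + 0.47747 + 0.08480 = 1.15189 bits

log₂(4) = 2.00000 bits

D_KL(P||U) = 2.00000 - 1.15189 = 0.84811 ≈ 0.8481 bits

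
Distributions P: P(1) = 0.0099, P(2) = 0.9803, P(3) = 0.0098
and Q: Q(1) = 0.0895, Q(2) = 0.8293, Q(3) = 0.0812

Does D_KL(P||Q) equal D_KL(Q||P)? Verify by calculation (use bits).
D_KL(P||Q) = 0.1752 bits, D_KL(Q||P) = 0.3319 bits. No — D_KL(P||Q) ≠ D_KL(Q||P) for this pair.

D_KL(P||Q) = Σ P(x) log₂(P(x)/Q(x))

Computing term by term:
  P(1)·log₂(P(1)/Q(1)) = 0.0099·log₂(0.0099/0.0895) = -0.03145
  P(2)·log₂(P(2)/Q(2)) = 0.9803·log₂(0.9803/0.8293) = 0.23658
  P(3)·log₂(P(3)/Q(3)) = 0.0098·log₂(0.0098/0.0812) = -0.02990

D_KL(P||Q) = -0.03145 + 0.23658 - 0.02990 = 0.17523 ≈ 0.1752 bits

D_KL(Q||P) = Σ Q(x) log₂(Q(x)/P(x))

Computing term by term:
  Q(1)·log₂(Q(1)/P(1)) = 0.0895·log₂(0.0895/0.0099) = 0.28429
  Q(2)·log₂(Q(2)/P(2)) = 0.8293·log₂(0.8293/0.9803) = -0.20013
  Q(3)·log₂(Q(3)/P(3)) = 0.0812·log₂(0.0812/0.0098) = 0.24771

D_KL(Q||P) = 0.28429 - 0.20013 + 0.24771 = 0.33187 ≈ 0.3319 bits

These are NOT equal (difference: 0.1567 bits). KL divergence is asymmetric: D_KL(P||Q) ≠ D_KL(Q||P) in general.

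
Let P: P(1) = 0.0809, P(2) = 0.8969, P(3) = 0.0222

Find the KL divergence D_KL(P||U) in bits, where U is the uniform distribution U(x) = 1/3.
1.0287 bits

U(i) = 1/3 for all i

D_KL(P||U) = Σ P(x) log₂(P(x) / (1/3))
           = Σ P(x) log₂(P(x)) + log₂(3)
           = log₂(3) - H(P)

H(P) = -Σ P(x) log₂(P(x)):
  -P(1)·log₂(P(1)) = -(0.0809)·log₂(0.0809) = 0.29348
  -P(2)·log₂(P(2)) = -(0.8969)·log₂(0.8969) = 0.14080
  -P(3)·log₂(P(3)) = -(0.0222)·log₂(0.0222) = 0.12195
H(P) = 0.29348 + 0.14080 + 0.12195 = 0.55623 bits

log₂(3) = 1.58496 bits

D_KL(P||U) = 1.58496 - 0.55623 = 1.02873 ≈ 1.0287 bits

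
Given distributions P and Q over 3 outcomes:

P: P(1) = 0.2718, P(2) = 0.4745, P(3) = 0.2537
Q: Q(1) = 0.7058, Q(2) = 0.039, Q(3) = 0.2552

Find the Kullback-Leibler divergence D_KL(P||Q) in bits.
1.3342 bits

D_KL(P||Q) = Σ P(x) log₂(P(x)/Q(x))

Computing term by term:
  P(1)·log₂(P(1)/Q(1)) = 0.2718·log₂(0.2718/0.7058) = -0.37419
  P(2)·log₂(P(2)/Q(2)) = 0.4745·log₂(0.4745/0.039) = 1.71051
  P(3)·log₂(P(3)/Q(3)) = 0.2537·log₂(0.2537/0.2552) = -0.00216

D_KL(P||Q) = -0.37419 + 1.71051 - 0.00216 = 1.33416 ≈ 1.3342 bits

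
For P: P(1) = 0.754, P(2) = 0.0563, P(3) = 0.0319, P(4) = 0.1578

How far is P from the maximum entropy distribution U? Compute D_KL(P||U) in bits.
0.8803 bits

U(i) = 1/4 for all i

D_KL(P||U) = Σ P(x) log₂(P(x) / (1/4))
           = Σ P(x) log₂(P(x)) + log₂(4)
           = log₂(4) - H(P)

H(P) = -Σ P(x) log₂(P(x)):
  -P(1)·log₂(P(1)) = -(0.754)·log₂(0.754) = 0.30715
  -P(2)·log₂(P(2)) = -(0.0563)·log₂(0.0563) = 0.23369
  -P(3)·log₂(P(3)) = -(0.0319)·log₂(0.0319) = 0.15855
  -P(4)·log₂(P(4)) = -(0.1578)·log₂(0.1578) = 0.42035
H(P) = 0.30715 + 0.23369 + 0.15855 + 0.42035 = 1.11974 bits

log₂(4) = 2.00000 bits

D_KL(P||U) = 2.00000 - 1.11974 = 0.88026 ≈ 0.8803 bits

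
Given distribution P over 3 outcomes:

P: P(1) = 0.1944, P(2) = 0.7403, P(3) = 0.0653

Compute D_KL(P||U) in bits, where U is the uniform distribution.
0.5474 bits

U(i) = 1/3 for all i

D_KL(P||U) = Σ P(x) log₂(P(x) / (1/3))
           = Σ P(x) log₂(P(x)) + log₂(3)
           = log₂(3) - H(P)

H(P) = -Σ P(x) log₂(P(x)):
  -P(1)·log₂(P(1)) = -(0.1944)·log₂(0.1944) = 0.45935
  -P(2)·log₂(P(2)) = -(0.7403)·log₂(0.7403) = 0.32116
  -P(3)·log₂(P(3)) = -(0.0653)·log₂(0.0653) = 0.25707
H(P) = 0.45935 + 0.32116 + 0.25707 = 1.03758 bits

log₂(3) = 1.58496 bits

D_KL(P||U) = 1.58496 - 1.03758 = 0.54738 ≈ 0.5474 bits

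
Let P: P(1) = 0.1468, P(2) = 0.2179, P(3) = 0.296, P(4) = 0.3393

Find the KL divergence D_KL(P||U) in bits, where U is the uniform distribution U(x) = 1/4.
0.0657 bits

U(i) = 1/4 for all i

D_KL(P||U) = Σ P(x) log₂(P(x) / (1/4))
           = Σ P(x) log₂(P(x)) + log₂(4)
           = log₂(4) - H(P)

H(P) = -Σ P(x) log₂(P(x)):
  -P(1)·log₂(P(1)) = -(0.1468)·log₂(0.1468) = 0.40635
  -P(2)·log₂(P(2)) = -(0.2179)·log₂(0.2179) = 0.47900
  -P(3)·log₂(P(3)) = -(0.296)·log₂(0.296) = 0.51987
  -P(4)·log₂(P(4)) = -(0.3393)·log₂(0.3393) = 0.52909
H(P) = 0.40635 + 0.47900 + 0.51987 + 0.52909 = 1.93431 bits

log₂(4) = 2.00000 bits

D_KL(P||U) = 2.00000 - 1.93431 = 0.06569 ≈ 0.0657 bits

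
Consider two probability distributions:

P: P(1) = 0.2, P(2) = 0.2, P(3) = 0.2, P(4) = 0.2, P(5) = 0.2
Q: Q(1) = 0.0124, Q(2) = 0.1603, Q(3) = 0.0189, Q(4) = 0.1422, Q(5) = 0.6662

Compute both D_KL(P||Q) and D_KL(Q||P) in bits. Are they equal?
D_KL(P||Q) = 1.2981 bits, D_KL(Q||P) = 0.9213 bits. No, they are not equal.

D_KL(P||Q) = Σ P(x) log₂(P(x)/Q(x))

Computing term by term:
  P(1)·log₂(P(1)/Q(1)) = 0.2·log₂(0.2/0.0124) = 0.80232
  P(2)·log₂(P(2)/Q(2)) = 0.2·log₂(0.2/0.1603) = 0.06385
  P(3)·log₂(P(3)/Q(3)) = 0.2·log₂(0.2/0.0189) = 0.68071
  P(4)·log₂(P(4)/Q(4)) = 0.2·log₂(0.2/0.1422) = 0.09842
  P(5)·log₂(P(5)/Q(5)) = 0.2·log₂(0.2/0.6662) = -0.34719

D_KL(P||Q) = 0.80232 + 0.06385 + 0.68071 + 0.09842 - 0.34719 = 1.29811 ≈ 1.2981 bits

D_KL(Q||P) = Σ Q(x) log₂(Q(x)/P(x))

Computing term by term:
  Q(1)·log₂(Q(1)/P(1)) = 0.0124·log₂(0.0124/0.2) = -0.04974
  Q(2)·log₂(Q(2)/P(2)) = 0.1603·log₂(0.1603/0.2) = -0.05117
  Q(3)·log₂(Q(3)/P(3)) = 0.0189·log₂(0.0189/0.2) = -0.06433
  Q(4)·log₂(Q(4)/P(4)) = 0.1422·log₂(0.1422/0.2) = -0.06997
  Q(5)·log₂(Q(5)/P(5)) = 0.6662·log₂(0.6662/0.2) = 1.15649

D_KL(Q||P) = -0.04974 - 0.05117 - 0.06433 - 0.06997 + 1.15649 = 0.92128 ≈ 0.9213 bits

These are NOT equal (difference: 0.3768 bits). KL divergence is asymmetric: D_KL(P||Q) ≠ D_KL(Q||P) in general.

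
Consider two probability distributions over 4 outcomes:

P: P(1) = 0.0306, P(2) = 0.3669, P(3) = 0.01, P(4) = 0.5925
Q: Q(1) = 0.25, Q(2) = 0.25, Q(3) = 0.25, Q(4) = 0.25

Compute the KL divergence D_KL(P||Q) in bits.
0.8015 bits

D_KL(P||Q) = Σ P(x) log₂(P(x)/Q(x))

Computing term by term:
  P(1)·log₂(P(1)/Q(1)) = 0.0306·log₂(0.0306/0.25) = -0.09273
  P(2)·log₂(P(2)/Q(2)) = 0.3669·log₂(0.3669/0.25) = 0.20306
  P(3)·log₂(P(3)/Q(3)) = 0.01·log₂(0.01/0.25) = -0.04644
  P(4)·log₂(P(4)/Q(4)) = 0.5925·log₂(0.5925/0.25) = 0.73760

D_KL(P||Q) = -0.09273 + 0.20306 - 0.04644 + 0.73760 = 0.80149 ≈ 0.8015 bits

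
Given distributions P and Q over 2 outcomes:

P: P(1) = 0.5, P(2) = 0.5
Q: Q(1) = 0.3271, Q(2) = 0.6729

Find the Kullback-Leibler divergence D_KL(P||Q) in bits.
0.0919 bits

D_KL(P||Q) = Σ P(x) log₂(P(x)/Q(x))

Computing term by term:
  P(1)·log₂(P(1)/Q(1)) = 0.5·log₂(0.5/0.3271) = 0.30610
  P(2)·log₂(P(2)/Q(2)) = 0.5·log₂(0.5/0.6729) = -0.21423

D_KL(P||Q) = 0.30610 - 0.21423 = 0.09187 ≈ 0.0919 bits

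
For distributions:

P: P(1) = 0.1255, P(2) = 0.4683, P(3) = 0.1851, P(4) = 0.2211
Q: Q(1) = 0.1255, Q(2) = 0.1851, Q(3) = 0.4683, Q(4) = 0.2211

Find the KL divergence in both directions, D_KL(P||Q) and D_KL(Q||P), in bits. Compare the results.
D_KL(P||Q) = 0.3792 bits, D_KL(Q||P) = 0.3792 bits. The two directions give exactly the same value for this pair.

D_KL(P||Q) = Σ P(x) log₂(P(x)/Q(x))

Computing term by term:
  P(1)·log₂(P(1)/Q(1)) = 0.1255·log₂(0.1255/0.1255) = 0.00000
  P(2)·log₂(P(2)/Q(2)) = 0.4683·log₂(0.4683/0.1851) = 0.62711
  P(3)·log₂(P(3)/Q(3)) = 0.1851·log₂(0.1851/0.4683) = -0.24787
  P(4)·log₂(P(4)/Q(4)) = 0.2211·log₂(0.2211/0.2211) = 0.00000

D_KL(P||Q) = 0.00000 + 0.62711 - 0.24787 + 0.00000 = 0.37924 ≈ 0.3792 bits

D_KL(Q||P) = Σ Q(x) log₂(Q(x)/P(x))

Computing term by term:
  Q(1)·log₂(Q(1)/P(1)) = 0.1255·log₂(0.1255/0.1255) = 0.00000
  Q(2)·log₂(Q(2)/P(2)) = 0.1851·log₂(0.1851/0.4683) = -0.24787
  Q(3)·log₂(Q(3)/P(3)) = 0.4683·log₂(0.4683/0.1851) = 0.62711
  Q(4)·log₂(Q(4)/P(4)) = 0.2211·log₂(0.2211/0.2211) = 0.00000

D_KL(Q||P) = 0.00000 - 0.24787 + 0.62711 + 0.00000 = 0.37924 ≈ 0.3792 bits

These ARE equal here. Q is P with outcomes relabeled (Q(2) = P(3), Q(3) = P(2)) by a relabeling that is its own inverse, so the two sums contain exactly the same terms in a different order. This is a special case — KL divergence is not symmetric in general: D_KL(P||Q) ≠ D_KL(Q||P) for most P, Q.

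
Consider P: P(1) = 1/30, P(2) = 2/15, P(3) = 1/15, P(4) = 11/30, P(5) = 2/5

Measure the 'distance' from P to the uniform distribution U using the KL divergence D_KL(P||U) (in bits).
0.4508 bits

U(i) = 1/5 for all i

D_KL(P||U) = Σ P(x) log₂(P(x) / (1/5))
           = Σ P(x) log₂(P(x)) + log₂(5)
           = log₂(5) - H(P)

H(P) = -Σ P(x) log₂(P(x)):
  -P(1)·log₂(P(1)) = -(1/30)·log₂(1/30) = 0.16356
  -P(2)·log₂(P(2)) = -(2/15)·log₂(2/15) = 0.38759
  -P(3)·log₂(P(3)) = -(1/15)·log₂(1/15) = 0.26046
  -P(4)·log₂(P(4)) = -(11/30)·log₂(11/30) = 0.53073
  -P(5)·log₂(P(5)) = -(2/5)·log₂(2/5) = 0.52877
H(P) = 0.16356 + 0.38759 + 0.26046 + 0.53073 + 0.52877 = 1.87111 bits

log₂(5) = 2.32193 bits

D_KL(P||U) = 2.32193 - 1.87111 = 0.45082 ≈ 0.4508 bits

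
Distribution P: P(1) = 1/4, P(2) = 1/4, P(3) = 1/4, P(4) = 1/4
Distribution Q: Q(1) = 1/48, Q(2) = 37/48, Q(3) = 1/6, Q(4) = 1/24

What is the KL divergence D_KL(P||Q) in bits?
1.2826 bits

D_KL(P||Q) = Σ P(x) log₂(P(x)/Q(x))

Computing term by term:
  P(1)·log₂(P(1)/Q(1)) = (1/4)·log₂((1/4)/(1/48)) = 0.89624
  P(2)·log₂(P(2)/Q(2)) = (1/4)·log₂((1/4)/(37/48)) = -0.40612
  P(3)·log₂(P(3)/Q(3)) = (1/4)·log₂((1/4)/(1/6)) = 0.14624
  P(4)·log₂(P(4)/Q(4)) = (1/4)·log₂((1/4)/(1/24)) = 0.64624

D_KL(P||Q) = 0.89624 - 0.40612 + 0.14624 + 0.64624 = 1.28260 ≈ 1.2826 bits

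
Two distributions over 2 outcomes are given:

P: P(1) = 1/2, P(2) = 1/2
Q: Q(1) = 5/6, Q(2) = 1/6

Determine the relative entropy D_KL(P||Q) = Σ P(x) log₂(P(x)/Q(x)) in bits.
0.4240 bits

D_KL(P||Q) = Σ P(x) log₂(P(x)/Q(x))

Computing term by term:
  P(1)·log₂(P(1)/Q(1)) = (1/2)·log₂((1/2)/(5/6)) = -0.36848
  P(2)·log₂(P(2)/Q(2)) = (1/2)·log₂((1/2)/(1/6)) = 0.79248

D_KL(P||Q) = -0.36848 + 0.79248 = 0.42400 ≈ 0.4240 bits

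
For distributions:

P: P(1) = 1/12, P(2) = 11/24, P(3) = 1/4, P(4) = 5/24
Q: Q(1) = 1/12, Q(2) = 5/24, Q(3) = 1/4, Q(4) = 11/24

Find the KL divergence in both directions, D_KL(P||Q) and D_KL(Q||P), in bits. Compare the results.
D_KL(P||Q) = 0.2844 bits, D_KL(Q||P) = 0.2844 bits. The two directions give exactly the same value for this pair.

D_KL(P||Q) = Σ P(x) log₂(P(x)/Q(x))

Computing term by term:
  P(1)·log₂(P(1)/Q(1)) = (1/12)·log₂((1/12)/(1/12)) = 0.00000
  P(2)·log₂(P(2)/Q(2)) = (11/24)·log₂((11/24)/(5/24)) = 0.52136
  P(3)·log₂(P(3)/Q(3)) = (1/4)·log₂((1/4)/(1/4)) = 0.00000
  P(4)·log₂(P(4)/Q(4)) = (5/24)·log₂((5/24)/(11/24)) = -0.23698

D_KL(P||Q) = 0.00000 + 0.52136 + 0.00000 - 0.23698 = 0.28438 ≈ 0.2844 bits

D_KL(Q||P) = Σ Q(x) log₂(Q(x)/P(x))

Computing term by term:
  Q(1)·log₂(Q(1)/P(1)) = (1/12)·log₂((1/12)/(1/12)) = 0.00000
  Q(2)·log₂(Q(2)/P(2)) = (5/24)·log₂((5/24)/(11/24)) = -0.23698
  Q(3)·log₂(Q(3)/P(3)) = (1/4)·log₂((1/4)/(1/4)) = 0.00000
  Q(4)·log₂(Q(4)/P(4)) = (11/24)·log₂((11/24)/(5/24)) = 0.52136

D_KL(Q||P) = 0.00000 - 0.23698 + 0.00000 + 0.52136 = 0.28438 ≈ 0.2844 bits

These ARE equal here. Q is P with outcomes relabeled (Q(2) = P(4), Q(4) = P(2)) by a relabeling that is its own inverse, so the two sums contain exactly the same terms in a different order. This is a special case — KL divergence is not symmetric in general: D_KL(P||Q) ≠ D_KL(Q||P) for most P, Q.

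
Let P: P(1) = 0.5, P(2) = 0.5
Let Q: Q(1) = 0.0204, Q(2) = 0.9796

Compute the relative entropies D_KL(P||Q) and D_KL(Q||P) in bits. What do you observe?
D_KL(P||Q) = 1.8225 bits, D_KL(Q||P) = 0.8563 bits. The two directions give different values (D_KL(P||Q) exceeds D_KL(Q||P) by 0.9662 bits): KL divergence is asymmetric.

D_KL(P||Q) = Σ P(x) log₂(P(x)/Q(x))

Computing term by term:
  P(1)·log₂(P(1)/Q(1)) = 0.5·log₂(0.5/0.0204) = 2.30764
  P(2)·log₂(P(2)/Q(2)) = 0.5·log₂(0.5/0.9796) = -0.48513

D_KL(P||Q) = 2.30764 - 0.48513 = 1.82251 ≈ 1.8225 bits

D_KL(Q||P) = Σ Q(x) log₂(Q(x)/P(x))

Computing term by term:
  Q(1)·log₂(Q(1)/P(1)) = 0.0204·log₂(0.0204/0.5) = -0.09415
  Q(2)·log₂(Q(2)/P(2)) = 0.9796·log₂(0.9796/0.5) = 0.95047

D_KL(Q||P) = -0.09415 + 0.95047 = 0.85632 ≈ 0.8563 bits

These are NOT equal (difference: 0.9662 bits). KL divergence is asymmetric: D_KL(P||Q) ≠ D_KL(Q||P) in general.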